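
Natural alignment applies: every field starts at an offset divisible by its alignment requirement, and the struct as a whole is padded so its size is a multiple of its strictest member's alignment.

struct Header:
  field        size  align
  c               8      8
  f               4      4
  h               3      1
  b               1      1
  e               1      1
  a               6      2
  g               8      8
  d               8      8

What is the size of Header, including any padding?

0..8  c  (8B, 8-aligned)
8..12  f  (4B, 4-aligned)
12..15  h  (3B, 1-aligned)
15..16  b  (1B, 1-aligned)
16..17  e  (1B, 1-aligned)
17..18  -- padding (1B)
18..24  a  (6B, 2-aligned)
24..32  g  (8B, 8-aligned)
32..40  d  (8B, 8-aligned)
sizeof = 40, alignof = 8

40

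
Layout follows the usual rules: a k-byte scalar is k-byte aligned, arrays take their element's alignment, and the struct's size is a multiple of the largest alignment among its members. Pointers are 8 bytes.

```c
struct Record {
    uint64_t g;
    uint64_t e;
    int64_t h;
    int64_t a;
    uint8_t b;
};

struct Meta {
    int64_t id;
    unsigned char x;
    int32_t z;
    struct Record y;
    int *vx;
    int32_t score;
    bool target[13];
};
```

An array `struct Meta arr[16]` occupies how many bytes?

1408

Record: g at 0 (size 8, align 8) → ends 8; e at 8 (size 8, align 8) → ends 16; h at 16 (size 8, align 8) → ends 24; a at 24 (size 8, align 8) → ends 32; b at 32 (size 1, align 1) → ends 33; tail pad 7 to reach multiple of 8; total 40 bytes, alignment 8
id at 0 (size 8, align 8) → ends 8
x at 8 (size 1, align 1) → ends 9
pad 3 to align 4 for z
z at 12 (size 4, align 4) → ends 16
y at 16 (size 40, align 8) → ends 56
vx at 56 (size 8, align 8) → ends 64
score at 64 (size 4, align 4) → ends 68
target at 68 (size 13, align 1) → ends 81
tail pad 7 to reach multiple of 8
total 88 bytes, alignment 8
array of 16: 16 × 88 = 1408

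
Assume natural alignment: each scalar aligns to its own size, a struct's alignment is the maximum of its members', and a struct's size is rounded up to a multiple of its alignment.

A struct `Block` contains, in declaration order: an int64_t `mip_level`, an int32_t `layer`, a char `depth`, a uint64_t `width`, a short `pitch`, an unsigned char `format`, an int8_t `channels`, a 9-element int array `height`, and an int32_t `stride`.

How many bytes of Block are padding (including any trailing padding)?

7

0..8  mip_level  (8B, 8-aligned)
8..12  layer  (4B, 4-aligned)
12..13  depth  (1B, 1-aligned)
13..16  -- padding (3B)
16..24  width  (8B, 8-aligned)
24..26  pitch  (2B, 2-aligned)
26..27  format  (1B, 1-aligned)
27..28  channels  (1B, 1-aligned)
28..64  height  (36B, 4-aligned)
64..68  stride  (4B, 4-aligned)
68..72  -- tail padding (4B)
sizeof = 72, alignof = 8
data bytes 65, size 72 → padding 7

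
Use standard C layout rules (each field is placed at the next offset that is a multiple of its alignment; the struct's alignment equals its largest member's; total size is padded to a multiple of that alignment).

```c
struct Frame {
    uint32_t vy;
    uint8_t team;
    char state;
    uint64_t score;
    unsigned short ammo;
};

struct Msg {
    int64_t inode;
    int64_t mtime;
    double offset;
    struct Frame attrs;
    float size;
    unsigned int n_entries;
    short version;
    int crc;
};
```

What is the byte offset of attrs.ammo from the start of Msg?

Frame: 0..4  vy  (4B, 4-aligned); 4..5  team  (1B, 1-aligned); 5..6  state  (1B, 1-aligned); 6..8  -- padding (2B); 8..16  score  (8B, 8-aligned); 16..18  ammo  (2B, 2-aligned); 18..24  -- tail padding (6B); sizeof = 24, alignof = 8
0..8  inode  (8B, 8-aligned)
8..16  mtime  (8B, 8-aligned)
16..24  offset  (8B, 8-aligned)
24..48  attrs  (24B, 8-aligned)
within Frame: ammo at 16
24 + 16 = 40

40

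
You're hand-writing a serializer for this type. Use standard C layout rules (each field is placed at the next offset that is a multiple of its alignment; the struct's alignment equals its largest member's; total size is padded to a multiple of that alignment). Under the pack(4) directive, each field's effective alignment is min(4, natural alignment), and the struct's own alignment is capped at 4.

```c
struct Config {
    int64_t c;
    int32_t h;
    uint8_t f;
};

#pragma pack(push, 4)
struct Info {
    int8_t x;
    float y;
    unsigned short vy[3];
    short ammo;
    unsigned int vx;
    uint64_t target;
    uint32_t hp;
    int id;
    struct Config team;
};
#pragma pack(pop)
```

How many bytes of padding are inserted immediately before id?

Config: 0..8  c  (8B, 8-aligned); 8..12  h  (4B, 4-aligned); 12..13  f  (1B, 1-aligned); 13..16  -- tail padding (3B); sizeof = 16, alignof = 8
0..1  x  (1B, 1-aligned)
1..4  -- padding (3B)
4..8  y  (4B, 4-aligned)
8..14  vy  (6B, 2-aligned)
14..16  ammo  (2B, 2-aligned)
16..20  vx  (4B, 4-aligned)
20..28  target  (8B, 4-aligned)
28..32  hp  (4B, 4-aligned)
32..36  id  (4B, 4-aligned)

0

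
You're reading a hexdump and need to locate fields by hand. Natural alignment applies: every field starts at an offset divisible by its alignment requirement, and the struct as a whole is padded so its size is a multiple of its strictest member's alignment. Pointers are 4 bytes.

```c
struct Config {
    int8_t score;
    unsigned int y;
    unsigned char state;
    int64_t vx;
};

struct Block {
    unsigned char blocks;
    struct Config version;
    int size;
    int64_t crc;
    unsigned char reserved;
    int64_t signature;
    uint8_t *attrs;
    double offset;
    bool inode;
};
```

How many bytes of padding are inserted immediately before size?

0

Config: score at 0 (size 1, align 1) → ends 1; pad 3 to align 4 for y; y at 4 (size 4, align 4) → ends 8; state at 8 (size 1, align 1) → ends 9; pad 7 to align 8 for vx; vx at 16 (size 8, align 8) → ends 24; total 24 bytes, alignment 8
blocks at 0 (size 1, align 1) → ends 1
pad 7 to align 8 for version
version at 8 (size 24, align 8) → ends 32
size at 32 (size 4, align 4) → ends 36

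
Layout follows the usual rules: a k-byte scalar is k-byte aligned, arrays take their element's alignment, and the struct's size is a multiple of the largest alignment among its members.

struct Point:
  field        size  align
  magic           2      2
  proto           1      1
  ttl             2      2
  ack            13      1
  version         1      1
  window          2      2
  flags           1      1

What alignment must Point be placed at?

2

member alignments: magic=2, proto=1, ttl=2, ack=1, version=1, window=2, flags=1
max = 2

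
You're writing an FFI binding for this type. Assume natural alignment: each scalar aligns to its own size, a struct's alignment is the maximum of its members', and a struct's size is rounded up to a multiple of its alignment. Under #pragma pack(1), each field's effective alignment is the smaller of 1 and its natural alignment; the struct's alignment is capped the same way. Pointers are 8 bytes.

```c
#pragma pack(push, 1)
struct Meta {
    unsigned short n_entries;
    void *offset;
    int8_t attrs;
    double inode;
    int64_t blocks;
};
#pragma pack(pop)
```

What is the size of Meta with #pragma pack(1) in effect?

27

0..2  n_entries  (2B, 1-aligned)
2..10  offset  (8B, 1-aligned)
10..11  attrs  (1B, 1-aligned)
11..19  inode  (8B, 1-aligned)
19..27  blocks  (8B, 1-aligned)
sizeof = 27, alignof = 1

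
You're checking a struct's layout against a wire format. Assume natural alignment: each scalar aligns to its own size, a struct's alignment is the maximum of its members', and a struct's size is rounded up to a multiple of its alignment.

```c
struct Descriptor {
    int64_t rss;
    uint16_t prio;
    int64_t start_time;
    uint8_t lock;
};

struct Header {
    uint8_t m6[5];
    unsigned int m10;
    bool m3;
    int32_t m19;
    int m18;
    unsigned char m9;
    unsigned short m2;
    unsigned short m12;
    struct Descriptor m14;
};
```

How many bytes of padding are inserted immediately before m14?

Descriptor: @0: rss [8B, align 8] → 8; @8: prio [2B, align 2] → 10; +6 pad (align 8); @16: start_time [8B, align 8] → 24; @24: lock [1B, align 1] → 25; +7 tail pad (align 8); size 32, align 8
@0: m6 [5B, align 1] → 5
+3 pad (align 4)
@8: m10 [4B, align 4] → 12
@12: m3 [1B, align 1] → 13
+3 pad (align 4)
@16: m19 [4B, align 4] → 20
@20: m18 [4B, align 4] → 24
@24: m9 [1B, align 1] → 25
+1 pad (align 2)
@26: m2 [2B, align 2] → 28
@28: m12 [2B, align 2] → 30
+2 pad (align 8)
@32: m14 [32B, align 8] → 64

2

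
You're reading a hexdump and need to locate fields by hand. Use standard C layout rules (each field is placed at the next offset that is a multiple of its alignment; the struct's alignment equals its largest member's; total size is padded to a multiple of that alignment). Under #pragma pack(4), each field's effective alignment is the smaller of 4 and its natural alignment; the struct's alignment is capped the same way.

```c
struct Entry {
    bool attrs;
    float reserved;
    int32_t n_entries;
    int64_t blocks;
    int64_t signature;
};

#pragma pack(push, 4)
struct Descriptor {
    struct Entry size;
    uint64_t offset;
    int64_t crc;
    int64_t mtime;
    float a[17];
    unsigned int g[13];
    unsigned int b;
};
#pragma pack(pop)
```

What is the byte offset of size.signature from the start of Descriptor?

Entry: 0..1  attrs  (1B, 1-aligned); 1..4  -- padding (3B); 4..8  reserved  (4B, 4-aligned); 8..12  n_entries  (4B, 4-aligned); 12..16  -- padding (4B); 16..24  blocks  (8B, 8-aligned); 24..32  signature  (8B, 8-aligned); sizeof = 32, alignof = 8
0..32  size  (32B, 4-aligned)
within Entry: signature at 24
0 + 24 = 24

24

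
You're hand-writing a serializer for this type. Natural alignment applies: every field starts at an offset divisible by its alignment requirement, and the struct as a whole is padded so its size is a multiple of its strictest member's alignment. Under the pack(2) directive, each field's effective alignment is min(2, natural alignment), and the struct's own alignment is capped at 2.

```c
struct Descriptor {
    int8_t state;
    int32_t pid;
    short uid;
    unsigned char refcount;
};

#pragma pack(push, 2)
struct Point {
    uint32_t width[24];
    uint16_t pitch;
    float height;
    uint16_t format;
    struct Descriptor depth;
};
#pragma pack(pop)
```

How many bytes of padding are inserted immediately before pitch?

0

Descriptor: state at 0 (size 1, align 1) → ends 1; pad 3 to align 4 for pid; pid at 4 (size 4, align 4) → ends 8; uid at 8 (size 2, align 2) → ends 10; refcount at 10 (size 1, align 1) → ends 11; tail pad 1 to reach multiple of 4; total 12 bytes, alignment 4
width at 0 (size 96, align 2) → ends 96
pitch at 96 (size 2, align 2) → ends 98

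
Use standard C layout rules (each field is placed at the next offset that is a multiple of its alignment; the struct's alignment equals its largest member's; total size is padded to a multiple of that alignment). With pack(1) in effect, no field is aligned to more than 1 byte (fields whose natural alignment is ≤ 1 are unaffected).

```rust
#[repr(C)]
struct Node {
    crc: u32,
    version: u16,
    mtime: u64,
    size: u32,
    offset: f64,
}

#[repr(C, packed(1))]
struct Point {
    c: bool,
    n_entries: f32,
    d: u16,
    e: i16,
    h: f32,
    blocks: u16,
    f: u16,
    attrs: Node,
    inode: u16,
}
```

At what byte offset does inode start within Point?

49

Node: @0: crc [4B, align 4] → 4; @4: version [2B, align 2] → 6; +2 pad (align 8); @8: mtime [8B, align 8] → 16; @16: size [4B, align 4] → 20; +4 pad (align 8); @24: offset [8B, align 8] → 32; size 32, align 8
@0: c [1B, align 1] → 1
@1: n_entries [4B, align 1] → 5
@5: d [2B, align 1] → 7
@7: e [2B, align 1] → 9
@9: h [4B, align 1] → 13
@13: blocks [2B, align 1] → 15
@15: f [2B, align 1] → 17
@17: attrs [32B, align 1] → 49
@49: inode [2B, align 1] → 51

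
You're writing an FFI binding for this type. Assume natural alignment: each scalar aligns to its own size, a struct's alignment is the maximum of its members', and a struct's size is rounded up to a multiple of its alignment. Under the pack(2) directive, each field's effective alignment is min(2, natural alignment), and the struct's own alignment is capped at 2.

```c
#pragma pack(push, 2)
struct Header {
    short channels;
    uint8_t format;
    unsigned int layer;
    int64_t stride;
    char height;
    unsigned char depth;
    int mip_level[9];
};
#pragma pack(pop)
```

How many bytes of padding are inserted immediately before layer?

1

channels at 0 (size 2, align 2) → ends 2
format at 2 (size 1, align 1) → ends 3
pad 1 to align 2 for layer
layer at 4 (size 4, align 2) → ends 8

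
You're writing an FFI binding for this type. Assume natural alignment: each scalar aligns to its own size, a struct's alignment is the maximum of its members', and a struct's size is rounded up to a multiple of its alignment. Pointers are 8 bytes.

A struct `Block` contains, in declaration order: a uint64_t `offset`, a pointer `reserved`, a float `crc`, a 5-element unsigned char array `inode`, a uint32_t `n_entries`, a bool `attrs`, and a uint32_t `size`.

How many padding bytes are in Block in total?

@0: offset [8B, align 8] → 8
@8: reserved [8B, align 8] → 16
@16: crc [4B, align 4] → 20
@20: inode [5B, align 1] → 25
+3 pad (align 4)
@28: n_entries [4B, align 4] → 32
@32: attrs [1B, align 1] → 33
+3 pad (align 4)
@36: size [4B, align 4] → 40
size 40, align 8
data bytes 34, size 40 → padding 6

6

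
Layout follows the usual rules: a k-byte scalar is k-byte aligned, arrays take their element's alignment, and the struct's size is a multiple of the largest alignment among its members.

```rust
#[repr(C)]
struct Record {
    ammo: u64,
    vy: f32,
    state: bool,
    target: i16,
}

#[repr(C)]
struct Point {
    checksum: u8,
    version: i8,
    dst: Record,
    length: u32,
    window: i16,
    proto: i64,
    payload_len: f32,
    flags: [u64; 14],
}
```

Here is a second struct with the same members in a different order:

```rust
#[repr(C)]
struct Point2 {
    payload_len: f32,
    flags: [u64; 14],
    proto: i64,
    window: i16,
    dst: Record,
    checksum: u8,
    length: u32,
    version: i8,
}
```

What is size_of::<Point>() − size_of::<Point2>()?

Record: 0..8  ammo  (8B, 8-aligned); 8..12  vy  (4B, 4-aligned); 12..13  state  (1B, 1-aligned); 13..14  -- padding (1B); 14..16  target  (2B, 2-aligned); sizeof = 16, alignof = 8
0..1  checksum  (1B, 1-aligned)
1..2  version  (1B, 1-aligned)
2..8  -- padding (6B)
8..24  dst  (16B, 8-aligned)
24..28  length  (4B, 4-aligned)
28..30  window  (2B, 2-aligned)
30..32  -- padding (2B)
32..40  proto  (8B, 8-aligned)
40..44  payload_len  (4B, 4-aligned)
44..48  -- padding (4B)
48..160  flags  (112B, 8-aligned)
sizeof = 160, alignof = 8
— Point2 —
0..4  payload_len  (4B, 4-aligned)
4..8  -- padding (4B)
8..120  flags  (112B, 8-aligned)
120..128  proto  (8B, 8-aligned)
128..130  window  (2B, 2-aligned)
130..136  -- padding (6B)
136..152  dst  (16B, 8-aligned)
152..153  checksum  (1B, 1-aligned)
153..156  -- padding (3B)
156..160  length  (4B, 4-aligned)
160..161  version  (1B, 1-aligned)
161..168  -- tail padding (7B)
sizeof = 168, alignof = 8
160 − 168 = -8

-8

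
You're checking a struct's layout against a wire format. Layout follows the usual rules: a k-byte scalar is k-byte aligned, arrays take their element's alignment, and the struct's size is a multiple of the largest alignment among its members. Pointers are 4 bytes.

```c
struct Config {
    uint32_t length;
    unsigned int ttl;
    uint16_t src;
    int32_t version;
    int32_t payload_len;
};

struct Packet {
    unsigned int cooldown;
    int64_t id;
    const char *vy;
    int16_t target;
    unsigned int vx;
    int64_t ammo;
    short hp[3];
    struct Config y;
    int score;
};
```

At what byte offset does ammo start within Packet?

32

Config: @0: length [4B, align 4] → 4; @4: ttl [4B, align 4] → 8; @8: src [2B, align 2] → 10; +2 pad (align 4); @12: version [4B, align 4] → 16; @16: payload_len [4B, align 4] → 20; size 20, align 4
@0: cooldown [4B, align 4] → 4
+4 pad (align 8)
@8: id [8B, align 8] → 16
@16: vy [4B, align 4] → 20
@20: target [2B, align 2] → 22
+2 pad (align 4)
@24: vx [4B, align 4] → 28
+4 pad (align 8)
@32: ammo [8B, align 8] → 40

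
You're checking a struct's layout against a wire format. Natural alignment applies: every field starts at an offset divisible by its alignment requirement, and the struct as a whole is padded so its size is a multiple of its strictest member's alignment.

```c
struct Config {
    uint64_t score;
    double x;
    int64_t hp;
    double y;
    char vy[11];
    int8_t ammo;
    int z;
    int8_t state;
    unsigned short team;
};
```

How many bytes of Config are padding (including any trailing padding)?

5

@0: score [8B, align 8] → 8
@8: x [8B, align 8] → 16
@16: hp [8B, align 8] → 24
@24: y [8B, align 8] → 32
@32: vy [11B, align 1] → 43
@43: ammo [1B, align 1] → 44
@44: z [4B, align 4] → 48
@48: state [1B, align 1] → 49
+1 pad (align 2)
@50: team [2B, align 2] → 52
+4 tail pad (align 8)
size 56, align 8
data bytes 51, size 56 → padding 5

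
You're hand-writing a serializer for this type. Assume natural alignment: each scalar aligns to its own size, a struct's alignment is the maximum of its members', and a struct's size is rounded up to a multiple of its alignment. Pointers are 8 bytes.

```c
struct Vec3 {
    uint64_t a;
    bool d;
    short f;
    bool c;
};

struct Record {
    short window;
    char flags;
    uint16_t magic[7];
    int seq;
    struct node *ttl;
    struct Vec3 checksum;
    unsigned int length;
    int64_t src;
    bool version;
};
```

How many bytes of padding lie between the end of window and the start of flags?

0

Vec3: 0..8  a  (8B, 8-aligned); 8..9  d  (1B, 1-aligned); 9..10  -- padding (1B); 10..12  f  (2B, 2-aligned); 12..13  c  (1B, 1-aligned); 13..16  -- tail padding (3B); sizeof = 16, alignof = 8
0..2  window  (2B, 2-aligned)
2..3  flags  (1B, 1-aligned)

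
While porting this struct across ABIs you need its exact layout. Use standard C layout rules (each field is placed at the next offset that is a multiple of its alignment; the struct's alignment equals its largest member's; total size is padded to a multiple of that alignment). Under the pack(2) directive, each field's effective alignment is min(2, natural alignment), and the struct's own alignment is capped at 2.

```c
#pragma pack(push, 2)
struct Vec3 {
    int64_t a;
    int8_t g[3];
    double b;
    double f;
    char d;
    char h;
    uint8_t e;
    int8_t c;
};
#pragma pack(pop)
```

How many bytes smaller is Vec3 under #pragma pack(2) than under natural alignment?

8

natural layout:
  0..8  a  (8B, 8-aligned)
  8..11  g  (3B, 1-aligned)
  11..16  -- padding (5B)
  16..24  b  (8B, 8-aligned)
  24..32  f  (8B, 8-aligned)
  32..33  d  (1B, 1-aligned)
  33..34  h  (1B, 1-aligned)
  34..35  e  (1B, 1-aligned)
  35..36  c  (1B, 1-aligned)
  36..40  -- tail padding (4B)
  sizeof = 40, alignof = 8
packed(2) layout:
  0..8  a  (8B, 2-aligned)
  8..11  g  (3B, 1-aligned)
  11..12  -- padding (1B)
  12..20  b  (8B, 2-aligned)
  20..28  f  (8B, 2-aligned)
  28..29  d  (1B, 1-aligned)
  29..30  h  (1B, 1-aligned)
  30..31  e  (1B, 1-aligned)
  31..32  c  (1B, 1-aligned)
  sizeof = 32, alignof = 2
40 − 32 = 8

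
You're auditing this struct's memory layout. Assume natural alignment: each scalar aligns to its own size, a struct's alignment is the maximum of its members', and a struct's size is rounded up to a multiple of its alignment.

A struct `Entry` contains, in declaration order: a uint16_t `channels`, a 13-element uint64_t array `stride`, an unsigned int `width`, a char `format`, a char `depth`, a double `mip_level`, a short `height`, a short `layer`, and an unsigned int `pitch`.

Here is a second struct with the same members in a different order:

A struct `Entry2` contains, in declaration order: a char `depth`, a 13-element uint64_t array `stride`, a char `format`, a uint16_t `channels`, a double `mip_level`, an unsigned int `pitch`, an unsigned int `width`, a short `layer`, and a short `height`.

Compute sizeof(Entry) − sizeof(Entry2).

-8

channels at 0 (size 2, align 2) → ends 2
pad 6 to align 8 for stride
stride at 8 (size 104, align 8) → ends 112
width at 112 (size 4, align 4) → ends 116
format at 116 (size 1, align 1) → ends 117
depth at 117 (size 1, align 1) → ends 118
pad 2 to align 8 for mip_level
mip_level at 120 (size 8, align 8) → ends 128
height at 128 (size 2, align 2) → ends 130
layer at 130 (size 2, align 2) → ends 132
pitch at 132 (size 4, align 4) → ends 136
total 136 bytes, alignment 8
— Entry2 —
depth at 0 (size 1, align 1) → ends 1
pad 7 to align 8 for stride
stride at 8 (size 104, align 8) → ends 112
format at 112 (size 1, align 1) → ends 113
pad 1 to align 2 for channels
channels at 114 (size 2, align 2) → ends 116
pad 4 to align 8 for mip_level
mip_level at 120 (size 8, align 8) → ends 128
pitch at 128 (size 4, align 4) → ends 132
width at 132 (size 4, align 4) → ends 136
layer at 136 (size 2, align 2) → ends 138
height at 138 (size 2, align 2) → ends 140
tail pad 4 to reach multiple of 8
total 144 bytes, alignment 8
136 − 144 = -8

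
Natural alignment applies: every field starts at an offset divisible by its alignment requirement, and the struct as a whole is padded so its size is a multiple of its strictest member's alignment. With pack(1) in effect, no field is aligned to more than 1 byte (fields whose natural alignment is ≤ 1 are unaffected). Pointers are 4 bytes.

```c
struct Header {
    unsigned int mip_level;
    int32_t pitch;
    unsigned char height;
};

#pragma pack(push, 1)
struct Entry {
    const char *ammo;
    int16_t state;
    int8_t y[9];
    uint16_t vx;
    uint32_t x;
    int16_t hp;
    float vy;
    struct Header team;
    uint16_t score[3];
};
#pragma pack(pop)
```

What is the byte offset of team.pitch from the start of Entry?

31

Header: mip_level at 0 (size 4, align 4) → ends 4; pitch at 4 (size 4, align 4) → ends 8; height at 8 (size 1, align 1) → ends 9; tail pad 3 to reach multiple of 4; total 12 bytes, alignment 4
ammo at 0 (size 4, align 1) → ends 4
state at 4 (size 2, align 1) → ends 6
y at 6 (size 9, align 1) → ends 15
vx at 15 (size 2, align 1) → ends 17
x at 17 (size 4, align 1) → ends 21
hp at 21 (size 2, align 1) → ends 23
vy at 23 (size 4, align 1) → ends 27
team at 27 (size 12, align 1) → ends 39
within Header: pitch at 4
27 + 4 = 31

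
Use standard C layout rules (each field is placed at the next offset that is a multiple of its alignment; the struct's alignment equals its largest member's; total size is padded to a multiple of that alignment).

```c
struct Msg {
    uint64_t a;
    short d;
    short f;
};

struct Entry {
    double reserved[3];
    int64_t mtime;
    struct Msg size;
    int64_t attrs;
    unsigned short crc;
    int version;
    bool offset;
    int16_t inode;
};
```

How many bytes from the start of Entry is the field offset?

64

Msg: a at 0 (size 8, align 8) → ends 8; d at 8 (size 2, align 2) → ends 10; f at 10 (size 2, align 2) → ends 12; tail pad 4 to reach multiple of 8; total 16 bytes, alignment 8
reserved at 0 (size 24, align 8) → ends 24
mtime at 24 (size 8, align 8) → ends 32
size at 32 (size 16, align 8) → ends 48
attrs at 48 (size 8, align 8) → ends 56
crc at 56 (size 2, align 2) → ends 58
pad 2 to align 4 for version
version at 60 (size 4, align 4) → ends 64
offset at 64 (size 1, align 1) → ends 65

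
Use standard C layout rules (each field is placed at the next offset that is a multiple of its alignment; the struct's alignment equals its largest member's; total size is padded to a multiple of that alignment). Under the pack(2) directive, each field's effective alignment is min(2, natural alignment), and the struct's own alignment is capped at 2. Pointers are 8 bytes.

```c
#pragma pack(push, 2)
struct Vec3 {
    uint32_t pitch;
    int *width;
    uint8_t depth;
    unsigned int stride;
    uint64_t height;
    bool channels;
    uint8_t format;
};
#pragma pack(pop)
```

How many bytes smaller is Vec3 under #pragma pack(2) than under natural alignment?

natural layout:
  0..4  pitch  (4B, 4-aligned)
  4..8  -- padding (4B)
  8..16  width  (8B, 8-aligned)
  16..17  depth  (1B, 1-aligned)
  17..20  -- padding (3B)
  20..24  stride  (4B, 4-aligned)
  24..32  height  (8B, 8-aligned)
  32..33  channels  (1B, 1-aligned)
  33..34  format  (1B, 1-aligned)
  34..40  -- tail padding (6B)
  sizeof = 40, alignof = 8
packed(2) layout:
  0..4  pitch  (4B, 2-aligned)
  4..12  width  (8B, 2-aligned)
  12..13  depth  (1B, 1-aligned)
  13..14  -- padding (1B)
  14..18  stride  (4B, 2-aligned)
  18..26  height  (8B, 2-aligned)
  26..27  channels  (1B, 1-aligned)
  27..28  format  (1B, 1-aligned)
  sizeof = 28, alignof = 2
40 − 28 = 12

12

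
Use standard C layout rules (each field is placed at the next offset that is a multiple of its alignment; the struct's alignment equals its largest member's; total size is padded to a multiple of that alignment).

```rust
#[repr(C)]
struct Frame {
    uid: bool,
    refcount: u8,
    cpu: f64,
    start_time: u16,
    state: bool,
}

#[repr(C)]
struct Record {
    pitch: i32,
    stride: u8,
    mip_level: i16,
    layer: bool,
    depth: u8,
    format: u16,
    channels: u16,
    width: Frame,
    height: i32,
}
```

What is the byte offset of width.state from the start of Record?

34

Frame: uid at 0 (size 1, align 1) → ends 1; refcount at 1 (size 1, align 1) → ends 2; pad 6 to align 8 for cpu; cpu at 8 (size 8, align 8) → ends 16; start_time at 16 (size 2, align 2) → ends 18; state at 18 (size 1, align 1) → ends 19; tail pad 5 to reach multiple of 8; total 24 bytes, alignment 8
pitch at 0 (size 4, align 4) → ends 4
stride at 4 (size 1, align 1) → ends 5
pad 1 to align 2 for mip_level
mip_level at 6 (size 2, align 2) → ends 8
layer at 8 (size 1, align 1) → ends 9
depth at 9 (size 1, align 1) → ends 10
format at 10 (size 2, align 2) → ends 12
channels at 12 (size 2, align 2) → ends 14
pad 2 to align 8 for width
width at 16 (size 24, align 8) → ends 40
within Frame: state at 18
16 + 18 = 34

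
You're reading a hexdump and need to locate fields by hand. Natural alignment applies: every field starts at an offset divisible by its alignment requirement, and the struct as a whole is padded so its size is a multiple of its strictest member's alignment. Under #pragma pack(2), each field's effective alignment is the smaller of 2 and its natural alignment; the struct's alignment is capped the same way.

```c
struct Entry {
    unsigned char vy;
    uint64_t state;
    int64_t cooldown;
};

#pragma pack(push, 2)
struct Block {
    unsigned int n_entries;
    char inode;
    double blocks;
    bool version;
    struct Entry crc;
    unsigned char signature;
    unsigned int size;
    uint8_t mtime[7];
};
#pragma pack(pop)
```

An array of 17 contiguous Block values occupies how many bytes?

918

Entry: 0..1  vy  (1B, 1-aligned); 1..8  -- padding (7B); 8..16  state  (8B, 8-aligned); 16..24  cooldown  (8B, 8-aligned); sizeof = 24, alignof = 8
0..4  n_entries  (4B, 2-aligned)
4..5  inode  (1B, 1-aligned)
5..6  -- padding (1B)
6..14  blocks  (8B, 2-aligned)
14..15  version  (1B, 1-aligned)
15..16  -- padding (1B)
16..40  crc  (24B, 2-aligned)
40..41  signature  (1B, 1-aligned)
41..42  -- padding (1B)
42..46  size  (4B, 2-aligned)
46..53  mtime  (7B, 1-aligned)
53..54  -- tail padding (1B)
sizeof = 54, alignof = 2
array of 17: 17 × 54 = 918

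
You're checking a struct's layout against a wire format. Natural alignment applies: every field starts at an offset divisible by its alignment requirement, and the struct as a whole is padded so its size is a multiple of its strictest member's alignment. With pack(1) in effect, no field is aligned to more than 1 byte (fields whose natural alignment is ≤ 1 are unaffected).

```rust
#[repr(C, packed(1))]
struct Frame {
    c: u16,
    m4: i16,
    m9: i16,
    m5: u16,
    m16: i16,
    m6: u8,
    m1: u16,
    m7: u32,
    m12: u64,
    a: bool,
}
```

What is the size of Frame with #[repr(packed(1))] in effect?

26

0..2  c  (2B, 1-aligned)
2..4  m4  (2B, 1-aligned)
4..6  m9  (2B, 1-aligned)
6..8  m5  (2B, 1-aligned)
8..10  m16  (2B, 1-aligned)
10..11  m6  (1B, 1-aligned)
11..13  m1  (2B, 1-aligned)
13..17  m7  (4B, 1-aligned)
17..25  m12  (8B, 1-aligned)
25..26  a  (1B, 1-aligned)
sizeof = 26, alignof = 1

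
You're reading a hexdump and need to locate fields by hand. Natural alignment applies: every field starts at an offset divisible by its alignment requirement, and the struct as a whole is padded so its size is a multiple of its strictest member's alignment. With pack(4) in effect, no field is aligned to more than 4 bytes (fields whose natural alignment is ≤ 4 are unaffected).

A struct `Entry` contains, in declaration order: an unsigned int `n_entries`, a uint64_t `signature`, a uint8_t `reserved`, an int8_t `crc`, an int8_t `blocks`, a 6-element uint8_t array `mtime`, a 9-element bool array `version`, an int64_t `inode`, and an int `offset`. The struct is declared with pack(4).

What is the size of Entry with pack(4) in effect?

0..4  n_entries  (4B, 4-aligned)
4..12  signature  (8B, 4-aligned)
12..13  reserved  (1B, 1-aligned)
13..14  crc  (1B, 1-aligned)
14..15  blocks  (1B, 1-aligned)
15..21  mtime  (6B, 1-aligned)
21..30  version  (9B, 1-aligned)
30..32  -- padding (2B)
32..40  inode  (8B, 4-aligned)
40..44  offset  (4B, 4-aligned)
sizeof = 44, alignof = 4

44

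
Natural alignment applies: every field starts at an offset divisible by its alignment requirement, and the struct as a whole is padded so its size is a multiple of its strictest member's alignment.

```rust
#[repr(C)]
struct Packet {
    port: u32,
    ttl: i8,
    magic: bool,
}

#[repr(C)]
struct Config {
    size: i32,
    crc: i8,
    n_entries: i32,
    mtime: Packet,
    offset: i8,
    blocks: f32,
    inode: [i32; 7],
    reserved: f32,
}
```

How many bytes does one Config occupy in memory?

60 bytes

Packet: 0..4  port  (4B, 4-aligned); 4..5  ttl  (1B, 1-aligned); 5..6  magic  (1B, 1-aligned); 6..8  -- tail padding (2B); sizeof = 8, alignof = 4
0..4  size  (4B, 4-aligned)
4..5  crc  (1B, 1-aligned)
5..8  -- padding (3B)
8..12  n_entries  (4B, 4-aligned)
12..20  mtime  (8B, 4-aligned)
20..21  offset  (1B, 1-aligned)
21..24  -- padding (3B)
24..28  blocks  (4B, 4-aligned)
28..56  inode  (28B, 4-aligned)
56..60  reserved  (4B, 4-aligned)
sizeof = 60, alignof = 4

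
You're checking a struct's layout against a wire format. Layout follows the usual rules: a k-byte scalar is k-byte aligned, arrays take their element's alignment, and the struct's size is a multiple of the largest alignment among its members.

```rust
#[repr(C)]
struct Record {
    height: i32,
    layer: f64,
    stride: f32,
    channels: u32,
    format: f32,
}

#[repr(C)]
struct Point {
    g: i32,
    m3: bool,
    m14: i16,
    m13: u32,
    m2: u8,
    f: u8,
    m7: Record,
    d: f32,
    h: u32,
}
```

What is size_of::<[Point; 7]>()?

392

Record: @0: height [4B, align 4] → 4; +4 pad (align 8); @8: layer [8B, align 8] → 16; @16: stride [4B, align 4] → 20; @20: channels [4B, align 4] → 24; @24: format [4B, align 4] → 28; +4 tail pad (align 8); size 32, align 8
@0: g [4B, align 4] → 4
@4: m3 [1B, align 1] → 5
+1 pad (align 2)
@6: m14 [2B, align 2] → 8
@8: m13 [4B, align 4] → 12
@12: m2 [1B, align 1] → 13
@13: f [1B, align 1] → 14
+2 pad (align 8)
@16: m7 [32B, align 8] → 48
@48: d [4B, align 4] → 52
@52: h [4B, align 4] → 56
size 56, align 8
array of 7: 7 × 56 = 392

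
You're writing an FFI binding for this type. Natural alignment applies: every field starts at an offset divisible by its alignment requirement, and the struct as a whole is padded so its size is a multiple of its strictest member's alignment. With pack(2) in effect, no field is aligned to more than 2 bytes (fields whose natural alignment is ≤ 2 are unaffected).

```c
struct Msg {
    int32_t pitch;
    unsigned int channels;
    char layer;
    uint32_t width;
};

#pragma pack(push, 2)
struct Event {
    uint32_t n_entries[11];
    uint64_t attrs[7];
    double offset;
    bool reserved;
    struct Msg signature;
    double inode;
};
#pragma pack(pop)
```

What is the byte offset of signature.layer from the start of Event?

118

Msg: 0..4  pitch  (4B, 4-aligned); 4..8  channels  (4B, 4-aligned); 8..9  layer  (1B, 1-aligned); 9..12  -- padding (3B); 12..16  width  (4B, 4-aligned); sizeof = 16, alignof = 4
0..44  n_entries  (44B, 2-aligned)
44..100  attrs  (56B, 2-aligned)
100..108  offset  (8B, 2-aligned)
108..109  reserved  (1B, 1-aligned)
109..110  -- padding (1B)
110..126  signature  (16B, 2-aligned)
within Msg: layer at 8
110 + 8 = 118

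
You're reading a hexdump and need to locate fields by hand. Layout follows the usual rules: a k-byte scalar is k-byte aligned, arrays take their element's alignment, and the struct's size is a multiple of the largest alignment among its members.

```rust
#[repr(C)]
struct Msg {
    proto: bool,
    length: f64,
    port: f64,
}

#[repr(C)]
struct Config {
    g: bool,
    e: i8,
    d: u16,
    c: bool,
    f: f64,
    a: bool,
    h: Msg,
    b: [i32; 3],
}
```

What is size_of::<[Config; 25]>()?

Msg: 0..1  proto  (1B, 1-aligned); 1..8  -- padding (7B); 8..16  length  (8B, 8-aligned); 16..24  port  (8B, 8-aligned); sizeof = 24, alignof = 8
0..1  g  (1B, 1-aligned)
1..2  e  (1B, 1-aligned)
2..4  d  (2B, 2-aligned)
4..5  c  (1B, 1-aligned)
5..8  -- padding (3B)
8..16  f  (8B, 8-aligned)
16..17  a  (1B, 1-aligned)
17..24  -- padding (7B)
24..48  h  (24B, 8-aligned)
48..60  b  (12B, 4-aligned)
60..64  -- tail padding (4B)
sizeof = 64, alignof = 8
array of 25: 25 × 64 = 1600

1600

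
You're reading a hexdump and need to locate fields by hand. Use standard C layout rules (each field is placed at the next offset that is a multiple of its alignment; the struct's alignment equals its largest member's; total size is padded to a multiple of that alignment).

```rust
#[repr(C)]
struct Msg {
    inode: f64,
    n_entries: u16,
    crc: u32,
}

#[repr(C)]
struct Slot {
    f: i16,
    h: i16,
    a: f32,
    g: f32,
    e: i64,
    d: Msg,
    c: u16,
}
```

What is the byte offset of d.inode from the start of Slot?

Msg: @0: inode [8B, align 8] → 8; @8: n_entries [2B, align 2] → 10; +2 pad (align 4); @12: crc [4B, align 4] → 16; size 16, align 8
@0: f [2B, align 2] → 2
@2: h [2B, align 2] → 4
@4: a [4B, align 4] → 8
@8: g [4B, align 4] → 12
+4 pad (align 8)
@16: e [8B, align 8] → 24
@24: d [16B, align 8] → 40
within Msg: inode at 0
24 + 0 = 24

24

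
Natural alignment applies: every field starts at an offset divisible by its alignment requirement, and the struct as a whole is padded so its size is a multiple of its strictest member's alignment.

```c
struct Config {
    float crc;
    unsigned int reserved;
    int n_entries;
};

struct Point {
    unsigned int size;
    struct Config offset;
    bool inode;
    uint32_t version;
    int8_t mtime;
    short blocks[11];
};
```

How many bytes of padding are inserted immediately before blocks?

Config: crc at 0 (size 4, align 4) → ends 4; reserved at 4 (size 4, align 4) → ends 8; n_entries at 8 (size 4, align 4) → ends 12; total 12 bytes, alignment 4
size at 0 (size 4, align 4) → ends 4
offset at 4 (size 12, align 4) → ends 16
inode at 16 (size 1, align 1) → ends 17
pad 3 to align 4 for version
version at 20 (size 4, align 4) → ends 24
mtime at 24 (size 1, align 1) → ends 25
pad 1 to align 2 for blocks
blocks at 26 (size 22, align 2) → ends 48

1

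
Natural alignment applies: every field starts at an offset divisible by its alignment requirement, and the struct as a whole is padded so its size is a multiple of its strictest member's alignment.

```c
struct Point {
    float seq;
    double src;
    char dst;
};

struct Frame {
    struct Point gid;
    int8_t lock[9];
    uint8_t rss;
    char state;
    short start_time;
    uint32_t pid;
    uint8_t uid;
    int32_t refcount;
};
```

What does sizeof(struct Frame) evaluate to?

Point: @0: seq [4B, align 4] → 4; +4 pad (align 8); @8: src [8B, align 8] → 16; @16: dst [1B, align 1] → 17; +7 tail pad (align 8); size 24, align 8
@0: gid [24B, align 8] → 24
@24: lock [9B, align 1] → 33
@33: rss [1B, align 1] → 34
@34: state [1B, align 1] → 35
+1 pad (align 2)
@36: start_time [2B, align 2] → 38
+2 pad (align 4)
@40: pid [4B, align 4] → 44
@44: uid [1B, align 1] → 45
+3 pad (align 4)
@48: refcount [4B, align 4] → 52
+4 tail pad (align 8)
size 56, align 8

56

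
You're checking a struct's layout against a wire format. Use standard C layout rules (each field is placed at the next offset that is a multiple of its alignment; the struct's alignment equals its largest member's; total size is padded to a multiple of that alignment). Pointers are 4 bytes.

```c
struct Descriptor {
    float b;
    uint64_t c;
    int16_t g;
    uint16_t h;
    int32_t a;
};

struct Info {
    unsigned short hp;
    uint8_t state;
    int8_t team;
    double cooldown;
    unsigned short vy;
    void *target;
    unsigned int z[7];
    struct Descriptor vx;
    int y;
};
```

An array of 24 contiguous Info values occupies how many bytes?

Descriptor: b at 0 (size 4, align 4) → ends 4; pad 4 to align 8 for c; c at 8 (size 8, align 8) → ends 16; g at 16 (size 2, align 2) → ends 18; h at 18 (size 2, align 2) → ends 20; a at 20 (size 4, align 4) → ends 24; total 24 bytes, alignment 8
hp at 0 (size 2, align 2) → ends 2
state at 2 (size 1, align 1) → ends 3
team at 3 (size 1, align 1) → ends 4
pad 4 to align 8 for cooldown
cooldown at 8 (size 8, align 8) → ends 16
vy at 16 (size 2, align 2) → ends 18
pad 2 to align 4 for target
target at 20 (size 4, align 4) → ends 24
z at 24 (size 28, align 4) → ends 52
pad 4 to align 8 for vx
vx at 56 (size 24, align 8) → ends 80
y at 80 (size 4, align 4) → ends 84
tail pad 4 to reach multiple of 8
total 88 bytes, alignment 8
array of 24: 24 × 88 = 2112

2112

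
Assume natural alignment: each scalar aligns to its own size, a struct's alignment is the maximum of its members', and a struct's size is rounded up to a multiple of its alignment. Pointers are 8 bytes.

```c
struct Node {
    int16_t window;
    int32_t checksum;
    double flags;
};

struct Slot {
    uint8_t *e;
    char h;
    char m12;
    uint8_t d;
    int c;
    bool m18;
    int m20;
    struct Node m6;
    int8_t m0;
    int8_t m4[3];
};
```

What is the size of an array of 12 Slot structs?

576

Node: 0..2  window  (2B, 2-aligned); 2..4  -- padding (2B); 4..8  checksum  (4B, 4-aligned); 8..16  flags  (8B, 8-aligned); sizeof = 16, alignof = 8
0..8  e  (8B, 8-aligned)
8..9  h  (1B, 1-aligned)
9..10  m12  (1B, 1-aligned)
10..11  d  (1B, 1-aligned)
11..12  -- padding (1B)
12..16  c  (4B, 4-aligned)
16..17  m18  (1B, 1-aligned)
17..20  -- padding (3B)
20..24  m20  (4B, 4-aligned)
24..40  m6  (16B, 8-aligned)
40..41  m0  (1B, 1-aligned)
41..44  m4  (3B, 1-aligned)
44..48  -- tail padding (4B)
sizeof = 48, alignof = 8
array of 12: 12 × 48 = 576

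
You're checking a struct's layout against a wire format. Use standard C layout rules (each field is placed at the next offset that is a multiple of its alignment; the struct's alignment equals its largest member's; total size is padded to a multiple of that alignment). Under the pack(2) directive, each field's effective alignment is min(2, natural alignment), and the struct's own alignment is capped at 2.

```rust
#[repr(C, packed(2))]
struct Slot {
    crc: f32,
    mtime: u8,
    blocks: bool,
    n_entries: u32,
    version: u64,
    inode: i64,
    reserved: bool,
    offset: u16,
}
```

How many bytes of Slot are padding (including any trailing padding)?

1

0..4  crc  (4B, 2-aligned)
4..5  mtime  (1B, 1-aligned)
5..6  blocks  (1B, 1-aligned)
6..10  n_entries  (4B, 2-aligned)
10..18  version  (8B, 2-aligned)
18..26  inode  (8B, 2-aligned)
26..27  reserved  (1B, 1-aligned)
27..28  -- padding (1B)
28..30  offset  (2B, 2-aligned)
sizeof = 30, alignof = 2
data bytes 29, size 30 → padding 1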